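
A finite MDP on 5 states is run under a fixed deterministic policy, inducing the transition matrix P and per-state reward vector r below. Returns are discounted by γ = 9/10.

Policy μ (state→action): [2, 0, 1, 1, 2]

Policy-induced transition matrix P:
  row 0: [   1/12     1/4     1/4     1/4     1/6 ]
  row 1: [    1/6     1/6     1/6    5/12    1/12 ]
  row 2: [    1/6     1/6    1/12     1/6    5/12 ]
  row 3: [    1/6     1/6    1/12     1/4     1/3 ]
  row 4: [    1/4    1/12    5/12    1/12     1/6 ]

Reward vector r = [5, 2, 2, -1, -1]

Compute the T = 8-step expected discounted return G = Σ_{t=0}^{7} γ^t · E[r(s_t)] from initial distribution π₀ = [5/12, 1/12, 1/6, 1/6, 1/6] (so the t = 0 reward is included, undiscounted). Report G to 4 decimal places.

t=0: π = [0.4167, 0.0833, 0.1667, 0.1667, 0.1667], E[r] = 2.2500, γ^t·E[r] = 2.250000, running G = 2.250000
t=1: π = [0.1458, 0.1875, 0.2153, 0.2222, 0.2292], E[r] = 1.0833, γ^t·E[r] = 0.975000, running G = 3.225000
t=2: π = [0.1736, 0.1597, 0.1997, 0.2251, 0.2419], E[r] = 1.1198, γ^t·E[r] = 0.907031, running G = 4.132031
t=3: π = [0.1724, 0.1610, 0.2062, 0.2197, 0.2408], E[r] = 1.1357, γ^t·E[r] = 0.827930, running G = 4.959961
t=4: π = [0.1724, 0.1610, 0.2057, 0.2195, 0.2414], E[r] = 1.1343, γ^t·E[r] = 0.744227, running G = 5.704188
t=5: π = [0.1724, 0.1609, 0.2059, 0.2194, 0.2413], E[r] = 1.1351, γ^t·E[r] = 0.670267, running G = 6.374455
t=6: π = [0.1724, 0.1609, 0.2059, 0.2194, 0.2413], E[r] = 1.1349, γ^t·E[r] = 0.603145, running G = 6.977600
t=7: π = [0.1724, 0.1609, 0.2059, 0.2194, 0.2413], E[r] = 1.1350, γ^t·E[r] = 0.542858, running G = 7.520459

G = 7.5205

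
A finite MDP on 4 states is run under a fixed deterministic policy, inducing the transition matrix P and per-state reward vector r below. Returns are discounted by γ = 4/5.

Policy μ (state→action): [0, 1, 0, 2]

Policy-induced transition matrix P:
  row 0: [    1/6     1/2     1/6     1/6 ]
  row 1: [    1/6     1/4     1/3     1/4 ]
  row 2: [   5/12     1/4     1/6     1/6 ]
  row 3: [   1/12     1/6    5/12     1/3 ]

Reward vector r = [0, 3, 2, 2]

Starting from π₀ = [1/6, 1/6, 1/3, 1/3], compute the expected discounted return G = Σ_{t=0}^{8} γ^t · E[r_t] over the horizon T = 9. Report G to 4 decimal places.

t=0: π = [0.1667, 0.1667, 0.3333, 0.3333], E[r] = 1.8333, γ^t·E[r] = 1.833333, running G = 1.833333
t=1: π = [0.2222, 0.2639, 0.2778, 0.2361], E[r] = 1.8194, γ^t·E[r] = 1.455556, running G = 3.288889
t=2: π = [0.2164, 0.2859, 0.2697, 0.2280], E[r] = 1.8530, γ^t·E[r] = 1.185926, running G = 4.474815
t=3: π = [0.2151, 0.2851, 0.2713, 0.2285], E[r] = 1.8549, γ^t·E[r] = 0.949728, running G = 5.424543
t=4: π = [0.2155, 0.2847, 0.2713, 0.2285], E[r] = 1.8538, γ^t·E[r] = 0.759325, running G = 6.183868
t=5: π = [0.2155, 0.2848, 0.2712, 0.2285], E[r] = 1.8539, γ^t·E[r] = 0.607492, running G = 6.791360
t=6: π = [0.2154, 0.2848, 0.2713, 0.2285], E[r] = 1.8539, γ^t·E[r] = 0.486001, running G = 7.277361
t=7: π = [0.2154, 0.2848, 0.2713, 0.2285], E[r] = 1.8539, γ^t·E[r] = 0.388799, running G = 7.666160
t=8: π = [0.2154, 0.2848, 0.2713, 0.2285], E[r] = 1.8539, γ^t·E[r] = 0.311039, running G = 7.977199

G = 7.9772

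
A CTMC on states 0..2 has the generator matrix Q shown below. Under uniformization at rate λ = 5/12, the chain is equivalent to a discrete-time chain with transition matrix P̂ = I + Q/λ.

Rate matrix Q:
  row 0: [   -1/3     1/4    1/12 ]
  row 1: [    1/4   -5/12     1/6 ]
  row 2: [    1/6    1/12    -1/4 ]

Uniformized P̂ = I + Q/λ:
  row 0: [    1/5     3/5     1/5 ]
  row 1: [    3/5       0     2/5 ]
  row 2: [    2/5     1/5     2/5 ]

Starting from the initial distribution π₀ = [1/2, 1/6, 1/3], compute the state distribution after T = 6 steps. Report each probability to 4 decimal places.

π = [0.3837, 0.2923, 0.3241]

t=0: π = [0.5000, 0.1667, 0.3333]
t=1: π = [0.3333, 0.3667, 0.3000]
t=2: π = [0.4067, 0.2600, 0.3333]
t=3: π = [0.3707, 0.3107, 0.3187]
t=4: π = [0.3880, 0.2861, 0.3259]
t=5: π = [0.3796, 0.2980, 0.3224]
t=6: π = [0.3837, 0.2923, 0.3241]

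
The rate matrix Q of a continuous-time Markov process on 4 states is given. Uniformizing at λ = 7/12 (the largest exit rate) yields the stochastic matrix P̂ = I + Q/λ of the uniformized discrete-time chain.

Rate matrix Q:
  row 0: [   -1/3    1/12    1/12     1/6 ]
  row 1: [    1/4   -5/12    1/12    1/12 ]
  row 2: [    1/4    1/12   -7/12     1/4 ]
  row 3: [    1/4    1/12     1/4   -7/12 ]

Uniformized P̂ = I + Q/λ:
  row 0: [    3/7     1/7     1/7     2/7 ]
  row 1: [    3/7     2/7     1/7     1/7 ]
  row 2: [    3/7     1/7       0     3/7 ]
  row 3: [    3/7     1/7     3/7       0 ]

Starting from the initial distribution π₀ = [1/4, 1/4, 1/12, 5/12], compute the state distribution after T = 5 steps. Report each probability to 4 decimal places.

t=0: π = [0.2500, 0.2500, 0.0833, 0.4167]
t=1: π = [0.4286, 0.1786, 0.2500, 0.1429]
t=2: π = [0.4286, 0.1684, 0.1480, 0.2551]
t=3: π = [0.4286, 0.1669, 0.1946, 0.2099]
t=4: π = [0.4286, 0.1667, 0.1750, 0.2297]
t=5: π = [0.4286, 0.1667, 0.1835, 0.2213]

π = [0.4286, 0.1667, 0.1835, 0.2213]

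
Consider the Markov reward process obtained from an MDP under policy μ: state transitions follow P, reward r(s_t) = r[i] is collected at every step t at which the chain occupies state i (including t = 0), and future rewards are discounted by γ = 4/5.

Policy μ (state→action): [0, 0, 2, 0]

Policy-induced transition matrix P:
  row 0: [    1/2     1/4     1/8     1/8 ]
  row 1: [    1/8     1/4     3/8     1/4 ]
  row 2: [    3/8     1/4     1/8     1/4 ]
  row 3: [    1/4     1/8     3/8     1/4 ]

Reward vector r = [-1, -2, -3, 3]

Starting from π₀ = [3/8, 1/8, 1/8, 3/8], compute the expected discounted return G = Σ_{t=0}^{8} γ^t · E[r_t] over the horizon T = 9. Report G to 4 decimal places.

t=0: π = [0.3750, 0.1250, 0.1250, 0.3750], E[r] = 0.1250, γ^t·E[r] = 0.125000, running G = 0.125000
t=1: π = [0.3438, 0.2031, 0.2500, 0.2031], E[r] = -0.8906, γ^t·E[r] = -0.712500, running G = -0.587500
t=2: π = [0.3418, 0.2246, 0.2266, 0.2070], E[r] = -0.8496, γ^t·E[r] = -0.543750, running G = -1.131250
t=3: π = [0.3357, 0.2241, 0.2329, 0.2073], E[r] = -0.8608, γ^t·E[r] = -0.440750, running G = -1.572000
t=4: π = [0.3350, 0.2241, 0.2328, 0.2080], E[r] = -0.8576, γ^t·E[r] = -0.351288, running G = -1.923288
t=5: π = [0.3349, 0.2240, 0.2330, 0.2081], E[r] = -0.8576, γ^t·E[r] = -0.281009, running G = -2.204296
t=6: π = [0.3348, 0.2240, 0.2330, 0.2081], E[r] = -0.8575, γ^t·E[r] = -0.224780, running G = -2.429077
t=7: π = [0.3348, 0.2240, 0.2330, 0.2081], E[r] = -0.8575, γ^t·E[r] = -0.179824, running G = -2.608900
t=8: π = [0.3348, 0.2240, 0.2330, 0.2081], E[r] = -0.8575, γ^t·E[r] = -0.143859, running G = -2.752759

G = -2.7528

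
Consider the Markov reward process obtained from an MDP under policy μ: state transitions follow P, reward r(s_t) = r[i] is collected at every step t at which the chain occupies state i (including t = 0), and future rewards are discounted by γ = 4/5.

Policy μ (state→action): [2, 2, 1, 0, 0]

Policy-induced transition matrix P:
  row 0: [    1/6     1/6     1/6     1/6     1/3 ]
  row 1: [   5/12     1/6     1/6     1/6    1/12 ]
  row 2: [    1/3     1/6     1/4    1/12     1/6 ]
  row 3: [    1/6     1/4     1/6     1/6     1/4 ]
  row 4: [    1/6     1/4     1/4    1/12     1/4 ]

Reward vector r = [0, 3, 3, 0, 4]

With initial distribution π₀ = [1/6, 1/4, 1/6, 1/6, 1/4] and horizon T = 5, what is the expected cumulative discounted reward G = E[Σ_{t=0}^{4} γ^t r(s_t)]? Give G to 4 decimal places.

t=0: π = [0.1667, 0.2500, 0.1667, 0.1667, 0.2500], E[r] = 2.2500, γ^t·E[r] = 2.250000, running G = 2.250000
t=1: π = [0.2569, 0.2014, 0.2014, 0.1319, 0.2083], E[r] = 2.0417, γ^t·E[r] = 1.633333, running G = 3.883333
t=2: π = [0.2506, 0.1950, 0.2008, 0.1325, 0.2211], E[r] = 2.0718, γ^t·E[r] = 1.325926, running G = 5.209259
t=3: π = [0.2489, 0.1961, 0.2018, 0.1315, 0.2216], E[r] = 2.0804, γ^t·E[r] = 1.065185, running G = 6.274444
t=4: π = [0.2493, 0.1961, 0.2020, 0.1314, 0.2212], E[r] = 2.0791, γ^t·E[r] = 0.851595, running G = 7.126040

G = 7.1260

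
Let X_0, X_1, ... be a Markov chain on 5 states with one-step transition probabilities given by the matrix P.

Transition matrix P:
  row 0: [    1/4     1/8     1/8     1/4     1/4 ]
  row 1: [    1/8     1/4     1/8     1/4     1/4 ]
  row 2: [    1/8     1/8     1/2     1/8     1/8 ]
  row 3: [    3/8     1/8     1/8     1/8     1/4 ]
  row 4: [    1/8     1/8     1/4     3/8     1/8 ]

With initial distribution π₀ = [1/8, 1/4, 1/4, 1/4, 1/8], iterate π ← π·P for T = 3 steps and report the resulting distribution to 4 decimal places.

t=0: π = [0.1250, 0.2500, 0.2500, 0.2500, 0.1250]
t=1: π = [0.2031, 0.1563, 0.2344, 0.2031, 0.2031]
t=2: π = [0.2012, 0.1445, 0.2383, 0.2207, 0.1953]
t=3: π = [0.2053, 0.1431, 0.2388, 0.2170, 0.1958]

π = [0.2053, 0.1431, 0.2388, 0.2170, 0.1958]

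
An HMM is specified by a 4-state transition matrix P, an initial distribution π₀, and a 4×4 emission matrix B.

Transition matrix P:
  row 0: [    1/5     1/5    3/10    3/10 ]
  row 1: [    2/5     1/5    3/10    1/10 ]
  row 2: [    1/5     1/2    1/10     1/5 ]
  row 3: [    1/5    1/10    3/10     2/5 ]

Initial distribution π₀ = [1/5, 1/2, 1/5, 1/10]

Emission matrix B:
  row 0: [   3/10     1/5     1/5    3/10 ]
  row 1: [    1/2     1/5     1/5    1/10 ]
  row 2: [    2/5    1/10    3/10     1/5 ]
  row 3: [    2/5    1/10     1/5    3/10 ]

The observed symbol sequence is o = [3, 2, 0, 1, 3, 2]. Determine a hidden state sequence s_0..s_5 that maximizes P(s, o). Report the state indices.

t=0: δ = [6.000e-02, 5.000e-02, 4.000e-02, 3.000e-02]  (obs o_0=3)
t=1: δ = [4.000e-03, 4.000e-03, 5.400e-03, 3.600e-03]  ψ = [1, 2, 0, 0]  (obs o_1=2)
t=2: δ = [4.800e-04, 1.350e-03, 4.800e-04, 5.760e-04]  ψ = [1, 2, 0, 3]  (obs o_2=0)
t=3: δ = [1.080e-04, 5.400e-05, 4.050e-05, 2.304e-05]  ψ = [1, 1, 1, 3]  (obs o_3=1)
t=4: δ = [6.480e-06, 2.160e-06, 6.480e-06, 9.720e-06]  ψ = [0, 0, 0, 0]  (obs o_4=3)
t=5: δ = [3.888e-07, 6.480e-07, 8.748e-07, 7.776e-07]  ψ = [3, 2, 3, 3]  (obs o_5=2)
backtrack: best end state = 2; path = [0, 2, 1, 0, 3, 2]

path = [0, 2, 1, 0, 3, 2]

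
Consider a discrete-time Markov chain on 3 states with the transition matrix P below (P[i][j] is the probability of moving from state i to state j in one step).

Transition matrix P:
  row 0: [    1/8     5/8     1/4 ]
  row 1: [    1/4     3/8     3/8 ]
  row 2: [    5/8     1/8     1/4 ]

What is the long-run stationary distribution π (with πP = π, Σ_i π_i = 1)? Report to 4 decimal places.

π = [0.3214, 0.3810, 0.2976]

Balance equations π_j = Σ_i π_i·P[i][j]:
  π_0 = 1/8·π_0 + 1/4·π_1 + 5/8·π_2
  π_1 = 5/8·π_0 + 3/8·π_1 + 1/8·π_2
  normalize: π_0 + π_1 + π_2 = 1
Solving the linear system gives exactly π = [9/28, 8/21, 25/84].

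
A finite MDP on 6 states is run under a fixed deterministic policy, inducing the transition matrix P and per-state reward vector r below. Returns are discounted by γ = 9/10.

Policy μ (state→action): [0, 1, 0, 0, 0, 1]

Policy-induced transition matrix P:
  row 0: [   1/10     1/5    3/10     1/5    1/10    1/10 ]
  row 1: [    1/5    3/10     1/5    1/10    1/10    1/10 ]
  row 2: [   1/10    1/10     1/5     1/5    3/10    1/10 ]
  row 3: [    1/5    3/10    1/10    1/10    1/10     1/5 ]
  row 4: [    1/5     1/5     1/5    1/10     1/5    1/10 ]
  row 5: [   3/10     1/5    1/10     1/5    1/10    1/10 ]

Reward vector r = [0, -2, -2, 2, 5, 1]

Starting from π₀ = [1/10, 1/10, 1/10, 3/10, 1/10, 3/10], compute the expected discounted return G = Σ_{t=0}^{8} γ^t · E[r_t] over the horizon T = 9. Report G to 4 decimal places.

t=0: π = [0.1000, 0.1000, 0.1000, 0.3000, 0.1000, 0.3000], E[r] = 1.0000, γ^t·E[r] = 1.000000, running G = 1.000000
t=1: π = [0.2100, 0.2300, 0.1500, 0.1500, 0.1300, 0.1300], E[r] = 0.3200, γ^t·E[r] = 0.288000, running G = 1.288000
t=2: π = [0.1770, 0.2230, 0.1930, 0.1490, 0.1430, 0.1150], E[r] = 0.2960, γ^t·E[r] = 0.239760, running G = 1.527760
t=3: π = [0.1745, 0.2179, 0.1913, 0.1485, 0.1529, 0.1149], E[r] = 0.3580, γ^t·E[r] = 0.260982, running G = 1.788742
t=4: π = [0.1749, 0.2175, 0.1911, 0.1481, 0.1536, 0.1149], E[r] = 0.3615, γ^t·E[r] = 0.237180, running G = 2.025922
t=5: π = [0.1749, 0.2174, 0.1912, 0.1481, 0.1536, 0.1148], E[r] = 0.3616, γ^t·E[r] = 0.213506, running G = 2.239428
t=6: π = [0.1749, 0.2174, 0.1912, 0.1481, 0.1536, 0.1148], E[r] = 0.3617, γ^t·E[r] = 0.192227, running G = 2.431655
t=7: π = [0.1749, 0.2174, 0.1912, 0.1481, 0.1536, 0.1148], E[r] = 0.3617, γ^t·E[r] = 0.173011, running G = 2.604666
t=8: π = [0.1749, 0.2174, 0.1912, 0.1481, 0.1536, 0.1148], E[r] = 0.3617, γ^t·E[r] = 0.155710, running G = 2.760376

G = 2.7604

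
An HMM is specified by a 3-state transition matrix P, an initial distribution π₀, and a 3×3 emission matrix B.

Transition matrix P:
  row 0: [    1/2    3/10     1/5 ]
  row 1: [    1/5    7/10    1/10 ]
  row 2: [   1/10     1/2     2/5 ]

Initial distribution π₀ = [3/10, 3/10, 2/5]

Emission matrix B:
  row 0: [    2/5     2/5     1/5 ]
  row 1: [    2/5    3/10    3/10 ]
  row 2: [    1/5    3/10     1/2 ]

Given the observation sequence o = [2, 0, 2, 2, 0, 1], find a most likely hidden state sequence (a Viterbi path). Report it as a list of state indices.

t=0: δ = [6.000e-02, 9.000e-02, 2.000e-01]  (obs o_0=2)
t=1: δ = [1.200e-02, 4.000e-02, 1.600e-02]  ψ = [0, 2, 2]  (obs o_1=0)
t=2: δ = [1.600e-03, 8.400e-03, 3.200e-03]  ψ = [1, 1, 2]  (obs o_2=2)
t=3: δ = [3.360e-04, 1.764e-03, 6.400e-04]  ψ = [1, 1, 2]  (obs o_3=2)
t=4: δ = [1.411e-04, 4.939e-04, 5.120e-05]  ψ = [1, 1, 2]  (obs o_4=0)
t=5: δ = [3.951e-05, 1.037e-04, 1.482e-05]  ψ = [1, 1, 1]  (obs o_5=1)
backtrack: best end state = 1; path = [2, 1, 1, 1, 1, 1]

path = [2, 1, 1, 1, 1, 1]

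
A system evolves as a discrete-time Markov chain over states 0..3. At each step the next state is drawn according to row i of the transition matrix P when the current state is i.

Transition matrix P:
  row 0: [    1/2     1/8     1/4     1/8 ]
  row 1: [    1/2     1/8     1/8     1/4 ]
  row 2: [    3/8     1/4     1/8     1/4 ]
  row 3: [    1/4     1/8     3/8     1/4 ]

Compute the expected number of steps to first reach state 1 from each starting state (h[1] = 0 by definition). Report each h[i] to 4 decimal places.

h = [6.4416, 0.0000, 5.7143, 6.3377]

First-step conditioning: h[1] = 0; for i ≠ 1, h[i] = 1 + Σ_k P[i][k]·h[k].
  h[0] = 1 + 1/2·h[0] + 1/4·h[2] + 1/8·h[3]
  h[2] = 1 + 3/8·h[0] + 1/8·h[2] + 1/4·h[3]
  h[3] = 1 + 1/4·h[0] + 3/8·h[2] + 1/4·h[3]
Solving the 3×3 linear system over states ≠ 1 gives exactly h = [496/77, 0, 40/7, 488/77] (h[1] = 0 is the target).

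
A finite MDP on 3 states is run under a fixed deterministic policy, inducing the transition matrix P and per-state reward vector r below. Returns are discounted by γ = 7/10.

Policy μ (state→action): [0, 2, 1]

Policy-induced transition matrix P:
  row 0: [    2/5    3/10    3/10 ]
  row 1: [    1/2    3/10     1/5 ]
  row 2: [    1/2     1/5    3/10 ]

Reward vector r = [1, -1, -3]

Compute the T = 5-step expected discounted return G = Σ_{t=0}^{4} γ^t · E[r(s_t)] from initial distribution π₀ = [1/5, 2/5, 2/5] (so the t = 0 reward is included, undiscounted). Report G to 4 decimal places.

G = -2.4784

t=0: π = [0.2000, 0.4000, 0.4000], E[r] = -1.4000, γ^t·E[r] = -1.400000, running G = -1.400000
t=1: π = [0.4800, 0.2600, 0.2600], E[r] = -0.5600, γ^t·E[r] = -0.392000, running G = -1.792000
t=2: π = [0.4520, 0.2740, 0.2740], E[r] = -0.6440, γ^t·E[r] = -0.315560, running G = -2.107560
t=3: π = [0.4548, 0.2726, 0.2726], E[r] = -0.6356, γ^t·E[r] = -0.218011, running G = -2.325571
t=4: π = [0.4545, 0.2727, 0.2727], E[r] = -0.6364, γ^t·E[r] = -0.152809, running G = -2.478380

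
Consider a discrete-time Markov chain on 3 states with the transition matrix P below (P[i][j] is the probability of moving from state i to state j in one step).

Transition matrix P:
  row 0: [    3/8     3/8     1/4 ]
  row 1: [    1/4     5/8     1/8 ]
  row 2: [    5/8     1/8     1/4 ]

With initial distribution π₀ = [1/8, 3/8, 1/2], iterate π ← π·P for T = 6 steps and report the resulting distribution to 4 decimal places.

π = [0.3698, 0.4344, 0.1958]

t=0: π = [0.1250, 0.3750, 0.5000]
t=1: π = [0.4531, 0.3438, 0.2031]
t=2: π = [0.3828, 0.4102, 0.2070]
t=3: π = [0.3755, 0.4258, 0.1987]
t=4: π = [0.3715, 0.4318, 0.1968]
t=5: π = [0.3702, 0.4337, 0.1960]
t=6: π = [0.3698, 0.4344, 0.1958]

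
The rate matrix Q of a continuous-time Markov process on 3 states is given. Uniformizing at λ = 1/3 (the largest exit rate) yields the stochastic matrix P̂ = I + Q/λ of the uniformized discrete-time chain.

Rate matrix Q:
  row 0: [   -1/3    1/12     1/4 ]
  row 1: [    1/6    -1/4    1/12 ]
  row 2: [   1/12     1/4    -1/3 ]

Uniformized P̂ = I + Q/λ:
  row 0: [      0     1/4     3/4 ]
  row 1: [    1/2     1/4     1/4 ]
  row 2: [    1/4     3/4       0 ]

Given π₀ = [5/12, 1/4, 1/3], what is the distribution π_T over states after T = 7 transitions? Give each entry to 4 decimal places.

t=0: π = [0.4167, 0.2500, 0.3333]
t=1: π = [0.2083, 0.4167, 0.3750]
t=2: π = [0.3021, 0.4375, 0.2604]
t=3: π = [0.2839, 0.3802, 0.3359]
t=4: π = [0.2741, 0.4180, 0.3079]
t=5: π = [0.2860, 0.4040, 0.3101]
t=6: π = [0.2795, 0.4050, 0.3155]
t=7: π = [0.2814, 0.4077, 0.3109]

π = [0.2814, 0.4077, 0.3109]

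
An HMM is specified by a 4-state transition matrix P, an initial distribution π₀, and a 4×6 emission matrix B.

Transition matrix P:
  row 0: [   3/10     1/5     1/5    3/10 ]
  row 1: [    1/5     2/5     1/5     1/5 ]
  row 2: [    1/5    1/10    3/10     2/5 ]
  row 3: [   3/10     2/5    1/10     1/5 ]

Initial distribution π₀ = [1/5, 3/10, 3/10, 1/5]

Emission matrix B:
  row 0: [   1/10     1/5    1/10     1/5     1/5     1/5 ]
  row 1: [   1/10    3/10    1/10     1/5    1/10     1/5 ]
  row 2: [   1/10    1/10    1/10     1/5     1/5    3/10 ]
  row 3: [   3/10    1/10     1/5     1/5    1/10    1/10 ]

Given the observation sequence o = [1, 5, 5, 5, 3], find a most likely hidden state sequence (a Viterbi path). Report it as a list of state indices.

t=0: δ = [4.000e-02, 9.000e-02, 3.000e-02, 2.000e-02]  (obs o_0=1)
t=1: δ = [3.600e-03, 7.200e-03, 5.400e-03, 1.800e-03]  ψ = [1, 1, 1, 1]  (obs o_1=5)
t=2: δ = [2.880e-04, 5.760e-04, 4.860e-04, 2.160e-04]  ψ = [1, 1, 2, 2]  (obs o_2=5)
t=3: δ = [2.304e-05, 4.608e-05, 4.374e-05, 1.944e-05]  ψ = [1, 1, 2, 2]  (obs o_3=5)
t=4: δ = [1.843e-06, 3.686e-06, 2.624e-06, 3.499e-06]  ψ = [1, 1, 2, 2]  (obs o_4=3)
backtrack: best end state = 1; path = [1, 1, 1, 1, 1]

path = [1, 1, 1, 1, 1]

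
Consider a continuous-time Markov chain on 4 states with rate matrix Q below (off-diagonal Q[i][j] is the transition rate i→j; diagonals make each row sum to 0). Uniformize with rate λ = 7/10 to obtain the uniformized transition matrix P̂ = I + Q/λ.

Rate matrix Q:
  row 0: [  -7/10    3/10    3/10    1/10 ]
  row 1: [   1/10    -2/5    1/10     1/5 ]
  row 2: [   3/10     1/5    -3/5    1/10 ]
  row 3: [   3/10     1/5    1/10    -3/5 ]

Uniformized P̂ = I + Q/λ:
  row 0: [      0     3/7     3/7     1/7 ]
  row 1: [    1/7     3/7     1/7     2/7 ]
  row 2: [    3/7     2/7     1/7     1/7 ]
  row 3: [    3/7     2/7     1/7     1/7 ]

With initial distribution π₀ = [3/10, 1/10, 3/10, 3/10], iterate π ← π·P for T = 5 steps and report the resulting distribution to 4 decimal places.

π = [0.2263, 0.3708, 0.2070, 0.1959]

t=0: π = [0.3000, 0.1000, 0.3000, 0.3000]
t=1: π = [0.2714, 0.3429, 0.2286, 0.1571]
t=2: π = [0.2143, 0.3735, 0.2204, 0.1918]
t=3: π = [0.2300, 0.3697, 0.2041, 0.1962]
t=4: π = [0.2244, 0.3714, 0.2086, 0.1957]
t=5: π = [0.2263, 0.3708, 0.2070, 0.1959]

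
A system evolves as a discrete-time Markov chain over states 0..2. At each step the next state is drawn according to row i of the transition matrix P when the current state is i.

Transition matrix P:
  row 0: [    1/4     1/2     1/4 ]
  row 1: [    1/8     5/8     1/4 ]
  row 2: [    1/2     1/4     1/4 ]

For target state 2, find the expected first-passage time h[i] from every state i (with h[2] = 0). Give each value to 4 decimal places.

First-step conditioning: h[2] = 0; for i ≠ 2, h[i] = 1 + Σ_k P[i][k]·h[k].
  h[0] = 1 + 1/4·h[0] + 1/2·h[1]
  h[1] = 1 + 1/8·h[0] + 5/8·h[1]
Solving the 2×2 linear system over states ≠ 2 gives exactly h = [4, 4, 0] (h[2] = 0 is the target).

h = [4.0000, 4.0000, 0.0000]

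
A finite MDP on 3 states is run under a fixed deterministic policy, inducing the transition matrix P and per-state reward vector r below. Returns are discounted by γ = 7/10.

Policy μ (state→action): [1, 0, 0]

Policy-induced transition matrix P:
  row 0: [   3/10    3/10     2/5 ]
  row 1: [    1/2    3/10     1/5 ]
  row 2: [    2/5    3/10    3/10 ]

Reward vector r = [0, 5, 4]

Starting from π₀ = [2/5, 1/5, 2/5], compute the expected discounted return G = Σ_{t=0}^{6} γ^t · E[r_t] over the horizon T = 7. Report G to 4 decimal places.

G = 8.2622

t=0: π = [0.4000, 0.2000, 0.4000], E[r] = 2.6000, γ^t·E[r] = 2.600000, running G = 2.600000
t=1: π = [0.3800, 0.3000, 0.3200], E[r] = 2.7800, γ^t·E[r] = 1.946000, running G = 4.546000
t=2: π = [0.3920, 0.3000, 0.3080], E[r] = 2.7320, γ^t·E[r] = 1.338680, running G = 5.884680
t=3: π = [0.3908, 0.3000, 0.3092], E[r] = 2.7368, γ^t·E[r] = 0.938722, running G = 6.823402
t=4: π = [0.3909, 0.3000, 0.3091], E[r] = 2.7363, γ^t·E[r] = 0.656990, running G = 7.480393
t=5: π = [0.3909, 0.3000, 0.3091], E[r] = 2.7364, γ^t·E[r] = 0.459901, running G = 7.940294
t=6: π = [0.3909, 0.3000, 0.3091], E[r] = 2.7364, γ^t·E[r] = 0.321930, running G = 8.262225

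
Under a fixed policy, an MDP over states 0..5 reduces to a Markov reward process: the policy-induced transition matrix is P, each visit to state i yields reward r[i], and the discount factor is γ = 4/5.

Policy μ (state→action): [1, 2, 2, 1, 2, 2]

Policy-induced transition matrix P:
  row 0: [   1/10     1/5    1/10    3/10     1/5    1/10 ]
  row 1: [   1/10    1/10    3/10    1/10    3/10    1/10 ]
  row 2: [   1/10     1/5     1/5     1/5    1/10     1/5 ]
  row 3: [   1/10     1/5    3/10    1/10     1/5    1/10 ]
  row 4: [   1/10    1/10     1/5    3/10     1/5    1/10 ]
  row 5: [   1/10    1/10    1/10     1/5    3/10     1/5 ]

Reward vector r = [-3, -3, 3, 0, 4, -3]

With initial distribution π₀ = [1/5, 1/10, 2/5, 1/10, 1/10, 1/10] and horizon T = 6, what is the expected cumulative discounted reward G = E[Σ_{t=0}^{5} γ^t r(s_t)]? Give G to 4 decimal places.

G = 1.0240

t=0: π = [0.2000, 0.1000, 0.4000, 0.1000, 0.1000, 0.1000], E[r] = 0.4000, γ^t·E[r] = 0.400000, running G = 0.400000
t=1: π = [0.1000, 0.1700, 0.1900, 0.2100, 0.1800, 0.1500], E[r] = 0.0300, γ^t·E[r] = 0.024000, running G = 0.424000
t=2: π = [0.1000, 0.1500, 0.2130, 0.1900, 0.2130, 0.1340], E[r] = 0.3390, γ^t·E[r] = 0.216960, running G = 0.640960
t=3: π = [0.1000, 0.1503, 0.2106, 0.1973, 0.2071, 0.1347], E[r] = 0.3052, γ^t·E[r] = 0.156262, running G = 0.797222
t=4: π = [0.1000, 0.1508, 0.2113, 0.1960, 0.2074, 0.1345], E[r] = 0.3077, γ^t·E[r] = 0.126022, running G = 0.923244
t=5: π = [0.1000, 0.1507, 0.2112, 0.1961, 0.2074, 0.1346], E[r] = 0.3074, γ^t·E[r] = 0.100715, running G = 1.023959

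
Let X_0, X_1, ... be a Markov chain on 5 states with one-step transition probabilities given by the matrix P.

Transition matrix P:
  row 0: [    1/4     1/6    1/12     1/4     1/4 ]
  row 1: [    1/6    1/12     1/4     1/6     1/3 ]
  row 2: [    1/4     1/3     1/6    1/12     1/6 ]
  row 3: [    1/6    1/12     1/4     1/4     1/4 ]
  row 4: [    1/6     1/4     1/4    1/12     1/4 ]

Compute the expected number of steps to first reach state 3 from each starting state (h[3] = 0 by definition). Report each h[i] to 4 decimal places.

h = [6.1556, 6.9027, 7.2945, 0.0000, 7.4336]

First-step conditioning: h[3] = 0; for i ≠ 3, h[i] = 1 + Σ_k P[i][k]·h[k].
  h[0] = 1 + 1/4·h[0] + 1/6·h[1] + 1/12·h[2] + 1/4·h[4]
  h[1] = 1 + 1/6·h[0] + 1/12·h[1] + 1/4·h[2] + 1/3·h[4]
  h[2] = 1 + 1/4·h[0] + 1/3·h[1] + 1/6·h[2] + 1/6·h[4]
  h[4] = 1 + 1/6·h[0] + 1/4·h[1] + 1/4·h[2] + 1/4·h[4]
Solving the 4×4 linear system over states ≠ 3 gives exactly h = [20172/3277, 780/113, 23904/3277, 0, 840/113] (h[3] = 0 is the target).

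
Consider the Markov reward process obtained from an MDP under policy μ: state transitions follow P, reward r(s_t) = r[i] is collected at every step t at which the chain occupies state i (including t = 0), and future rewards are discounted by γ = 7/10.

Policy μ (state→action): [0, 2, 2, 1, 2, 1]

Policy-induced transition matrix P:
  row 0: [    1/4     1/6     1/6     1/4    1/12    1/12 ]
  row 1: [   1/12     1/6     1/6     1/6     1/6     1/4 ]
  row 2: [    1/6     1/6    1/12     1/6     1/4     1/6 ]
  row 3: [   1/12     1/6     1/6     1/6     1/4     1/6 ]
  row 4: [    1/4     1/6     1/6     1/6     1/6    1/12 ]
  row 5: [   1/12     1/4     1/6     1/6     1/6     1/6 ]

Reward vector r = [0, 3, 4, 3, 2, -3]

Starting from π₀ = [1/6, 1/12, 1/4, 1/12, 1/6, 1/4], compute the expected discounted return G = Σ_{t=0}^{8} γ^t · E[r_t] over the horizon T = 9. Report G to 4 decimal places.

G = 4.6000

t=0: π = [0.1667, 0.0833, 0.2500, 0.0833, 0.1667, 0.2500], E[r] = 1.0833, γ^t·E[r] = 1.083333, running G = 1.083333
t=1: π = [0.1597, 0.1875, 0.1458, 0.1806, 0.1806, 0.1458], E[r] = 1.6111, γ^t·E[r] = 1.127778, running G = 2.211111
t=2: π = [0.1522, 0.1788, 0.1545, 0.1800, 0.1806, 0.1539], E[r] = 1.5938, γ^t·E[r] = 0.780938, running G = 2.992049
t=3: π = [0.1517, 0.1795, 0.1538, 0.1793, 0.1819, 0.1538], E[r] = 1.5939, γ^t·E[r] = 0.546706, running G = 3.538754
t=4: π = [0.1517, 0.1795, 0.1539, 0.1793, 0.1818, 0.1538], E[r] = 1.5939, γ^t·E[r] = 0.382687, running G = 3.921442
t=5: π = [0.1517, 0.1795, 0.1538, 0.1793, 0.1818, 0.1538], E[r] = 1.5939, γ^t·E[r] = 0.267879, running G = 4.189321
t=6: π = [0.1517, 0.1795, 0.1538, 0.1793, 0.1818, 0.1538], E[r] = 1.5939, γ^t·E[r] = 0.187516, running G = 4.376837
t=7: π = [0.1517, 0.1795, 0.1538, 0.1793, 0.1818, 0.1538], E[r] = 1.5939, γ^t·E[r] = 0.131261, running G = 4.508098
t=8: π = [0.1517, 0.1795, 0.1538, 0.1793, 0.1818, 0.1538], E[r] = 1.5939, γ^t·E[r] = 0.091883, running G = 4.599980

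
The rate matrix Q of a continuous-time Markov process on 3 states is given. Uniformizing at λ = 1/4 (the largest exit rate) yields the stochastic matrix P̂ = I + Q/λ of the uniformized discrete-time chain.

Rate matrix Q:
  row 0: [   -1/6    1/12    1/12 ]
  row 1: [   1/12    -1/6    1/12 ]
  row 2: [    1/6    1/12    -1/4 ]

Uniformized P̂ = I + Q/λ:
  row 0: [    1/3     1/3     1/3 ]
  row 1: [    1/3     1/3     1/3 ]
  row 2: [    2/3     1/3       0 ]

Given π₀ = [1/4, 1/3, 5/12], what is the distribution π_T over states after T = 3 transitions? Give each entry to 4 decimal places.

t=0: π = [0.2500, 0.3333, 0.4167]
t=1: π = [0.4722, 0.3333, 0.1944]
t=2: π = [0.3981, 0.3333, 0.2685]
t=3: π = [0.4228, 0.3333, 0.2438]

π = [0.4228, 0.3333, 0.2438]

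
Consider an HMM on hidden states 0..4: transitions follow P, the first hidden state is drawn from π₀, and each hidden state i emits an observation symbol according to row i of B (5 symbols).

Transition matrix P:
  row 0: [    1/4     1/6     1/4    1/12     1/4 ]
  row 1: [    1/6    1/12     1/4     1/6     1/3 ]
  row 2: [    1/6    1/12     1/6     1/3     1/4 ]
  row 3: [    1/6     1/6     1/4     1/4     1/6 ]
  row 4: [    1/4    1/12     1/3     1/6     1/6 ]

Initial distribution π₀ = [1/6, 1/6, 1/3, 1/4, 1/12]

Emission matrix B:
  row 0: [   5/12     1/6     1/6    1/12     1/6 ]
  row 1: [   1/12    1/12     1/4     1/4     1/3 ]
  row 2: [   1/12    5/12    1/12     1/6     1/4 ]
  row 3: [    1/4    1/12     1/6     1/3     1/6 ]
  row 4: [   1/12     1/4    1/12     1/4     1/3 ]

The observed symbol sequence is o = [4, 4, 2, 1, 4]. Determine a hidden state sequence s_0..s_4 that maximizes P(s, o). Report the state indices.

path = [2, 4, 0, 2, 4]

t=0: δ = [2.778e-02, 5.556e-02, 8.333e-02, 4.167e-02, 2.778e-02]  (obs o_0=4)
t=1: δ = [2.315e-03, 2.315e-03, 3.472e-03, 4.630e-03, 6.944e-03]  ψ = [2, 2, 1, 2, 2]  (obs o_1=4)
t=2: δ = [2.894e-04, 1.929e-04, 1.929e-04, 1.929e-04, 9.645e-05]  ψ = [4, 3, 4, 2, 4]  (obs o_2=2)
t=3: δ = [1.206e-05, 4.019e-06, 3.014e-05, 5.358e-06, 1.808e-05]  ψ = [0, 0, 0, 2, 0]  (obs o_3=1)
t=4: δ = [8.372e-07, 8.372e-07, 1.507e-06, 1.674e-06, 2.512e-06]  ψ = [2, 2, 4, 2, 2]  (obs o_4=4)
backtrack: best end state = 4; path = [2, 4, 0, 2, 4]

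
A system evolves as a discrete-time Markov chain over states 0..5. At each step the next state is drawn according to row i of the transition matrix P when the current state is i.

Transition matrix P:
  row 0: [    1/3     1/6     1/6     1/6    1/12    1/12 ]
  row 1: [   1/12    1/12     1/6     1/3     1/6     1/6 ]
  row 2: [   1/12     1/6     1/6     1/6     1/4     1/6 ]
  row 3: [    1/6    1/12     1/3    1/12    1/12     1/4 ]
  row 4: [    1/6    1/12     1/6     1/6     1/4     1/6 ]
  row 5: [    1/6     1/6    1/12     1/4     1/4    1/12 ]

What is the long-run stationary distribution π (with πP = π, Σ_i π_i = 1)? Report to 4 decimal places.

Balance equations π_j = Σ_i π_i·P[i][j]:
  π_0 = 1/3·π_0 + 1/12·π_1 + 1/12·π_2 + 1/6·π_3 + 1/6·π_4 + 1/6·π_5
  π_1 = 1/6·π_0 + 1/12·π_1 + 1/6·π_2 + 1/12·π_3 + 1/12·π_4 + 1/6·π_5
  π_2 = 1/6·π_0 + 1/6·π_1 + 1/6·π_2 + 1/3·π_3 + 1/6·π_4 + 1/12·π_5
  π_3 = 1/6·π_0 + 1/3·π_1 + 1/6·π_2 + 1/12·π_3 + 1/6·π_4 + 1/4·π_5
  π_4 = 1/12·π_0 + 1/6·π_1 + 1/4·π_2 + 1/12·π_3 + 1/4·π_4 + 1/4·π_5
  normalize: π_0 + π_1 + π_2 + π_3 + π_4 + π_5 = 1
Solving the linear system gives exactly π = [41098/243229, 30579/243229, 44899/243229, 45026/243229, 43905/243229, 37722/243229].

π = [0.1690, 0.1257, 0.1846, 0.1851, 0.1805, 0.1551]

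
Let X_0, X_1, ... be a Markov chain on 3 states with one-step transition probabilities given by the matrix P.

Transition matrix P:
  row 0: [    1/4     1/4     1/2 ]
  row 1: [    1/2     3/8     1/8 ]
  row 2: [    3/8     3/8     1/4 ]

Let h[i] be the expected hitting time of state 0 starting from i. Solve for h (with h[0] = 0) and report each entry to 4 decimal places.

h = [0.0000, 2.0741, 2.3704]

First-step conditioning: h[0] = 0; for i ≠ 0, h[i] = 1 + Σ_k P[i][k]·h[k].
  h[1] = 1 + 3/8·h[1] + 1/8·h[2]
  h[2] = 1 + 3/8·h[1] + 1/4·h[2]
Solving the 2×2 linear system over states ≠ 0 gives exactly h = [0, 56/27, 64/27] (h[0] = 0 is the target).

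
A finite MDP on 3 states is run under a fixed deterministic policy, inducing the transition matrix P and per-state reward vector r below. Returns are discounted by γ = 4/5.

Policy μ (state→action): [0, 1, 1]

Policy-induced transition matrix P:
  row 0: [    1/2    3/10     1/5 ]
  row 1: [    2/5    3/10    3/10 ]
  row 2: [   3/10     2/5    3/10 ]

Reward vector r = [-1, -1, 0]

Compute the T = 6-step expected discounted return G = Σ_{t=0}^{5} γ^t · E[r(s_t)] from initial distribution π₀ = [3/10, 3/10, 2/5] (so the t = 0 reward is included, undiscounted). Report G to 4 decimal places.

G = -2.5832

t=0: π = [0.3000, 0.3000, 0.4000], E[r] = -0.6000, γ^t·E[r] = -0.600000, running G = -0.600000
t=1: π = [0.3900, 0.3400, 0.2700], E[r] = -0.7300, γ^t·E[r] = -0.584000, running G = -1.184000
t=2: π = [0.4120, 0.3270, 0.2610], E[r] = -0.7390, γ^t·E[r] = -0.472960, running G = -1.656960
t=3: π = [0.4151, 0.3261, 0.2588], E[r] = -0.7412, γ^t·E[r] = -0.379494, running G = -2.036454
t=4: π = [0.4156, 0.3259, 0.2585], E[r] = -0.7415, γ^t·E[r] = -0.303722, running G = -2.340177
t=5: π = [0.4157, 0.3258, 0.2584], E[r] = -0.7416, γ^t·E[r] = -0.242995, running G = -2.583172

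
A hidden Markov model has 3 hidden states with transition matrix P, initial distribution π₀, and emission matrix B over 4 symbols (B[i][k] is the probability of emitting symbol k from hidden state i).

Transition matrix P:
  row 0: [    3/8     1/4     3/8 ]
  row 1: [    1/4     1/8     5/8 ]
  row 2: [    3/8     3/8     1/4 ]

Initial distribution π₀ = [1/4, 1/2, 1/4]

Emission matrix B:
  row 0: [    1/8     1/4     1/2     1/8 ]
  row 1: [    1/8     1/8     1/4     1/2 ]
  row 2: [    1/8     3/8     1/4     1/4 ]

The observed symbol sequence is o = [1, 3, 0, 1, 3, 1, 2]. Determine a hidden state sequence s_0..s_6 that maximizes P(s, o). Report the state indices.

path = [2, 1, 2, 2, 1, 2, 0]

t=0: δ = [6.250e-02, 6.250e-02, 9.375e-02]  (obs o_0=1)
t=1: δ = [4.395e-03, 1.758e-02, 9.766e-03]  ψ = [2, 2, 1]  (obs o_1=3)
t=2: δ = [5.493e-04, 4.578e-04, 1.373e-03]  ψ = [1, 2, 1]  (obs o_2=0)
t=3: δ = [1.287e-04, 6.437e-05, 1.287e-04]  ψ = [2, 2, 2]  (obs o_3=1)
t=4: δ = [6.035e-06, 2.414e-05, 1.207e-05]  ψ = [0, 2, 0]  (obs o_4=3)
t=5: δ = [1.509e-06, 5.658e-07, 5.658e-06]  ψ = [1, 2, 1]  (obs o_5=1)
t=6: δ = [1.061e-06, 5.304e-07, 3.536e-07]  ψ = [2, 2, 2]  (obs o_6=2)
backtrack: best end state = 0; path = [2, 1, 2, 2, 1, 2, 0]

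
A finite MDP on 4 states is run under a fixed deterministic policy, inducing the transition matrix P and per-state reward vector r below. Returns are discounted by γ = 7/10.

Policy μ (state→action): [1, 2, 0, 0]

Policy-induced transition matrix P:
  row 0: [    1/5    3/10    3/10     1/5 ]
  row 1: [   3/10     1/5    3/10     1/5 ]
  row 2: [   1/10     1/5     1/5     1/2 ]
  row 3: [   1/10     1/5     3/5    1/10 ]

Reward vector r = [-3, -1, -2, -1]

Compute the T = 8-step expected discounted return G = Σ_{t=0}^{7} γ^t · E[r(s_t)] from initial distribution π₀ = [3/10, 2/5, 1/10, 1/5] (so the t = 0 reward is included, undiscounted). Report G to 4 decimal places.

t=0: π = [0.3000, 0.4000, 0.1000, 0.2000], E[r] = -1.7000, γ^t·E[r] = -1.700000, running G = -1.700000
t=1: π = [0.2100, 0.2300, 0.3500, 0.2100], E[r] = -1.7700, γ^t·E[r] = -1.239000, running G = -2.939000
t=2: π = [0.1670, 0.2210, 0.3280, 0.2840], E[r] = -1.6620, γ^t·E[r] = -0.814380, running G = -3.753380
t=3: π = [0.1609, 0.2167, 0.3524, 0.2700], E[r] = -1.6742, γ^t·E[r] = -0.574251, running G = -4.327631
t=4: π = [0.1594, 0.2161, 0.3458, 0.2787], E[r] = -1.6646, γ^t·E[r] = -0.399675, running G = -4.727306
t=5: π = [0.1592, 0.2159, 0.3490, 0.2759], E[r] = -1.6674, γ^t·E[r] = -0.280234, running G = -5.007539
t=6: π = [0.1591, 0.2159, 0.3479, 0.2771], E[r] = -1.6661, γ^t·E[r] = -0.196011, running G = -5.203550
t=7: π = [0.1591, 0.2159, 0.3484, 0.2766], E[r] = -1.6665, γ^t·E[r] = -0.137247, running G = -5.340797

G = -5.3408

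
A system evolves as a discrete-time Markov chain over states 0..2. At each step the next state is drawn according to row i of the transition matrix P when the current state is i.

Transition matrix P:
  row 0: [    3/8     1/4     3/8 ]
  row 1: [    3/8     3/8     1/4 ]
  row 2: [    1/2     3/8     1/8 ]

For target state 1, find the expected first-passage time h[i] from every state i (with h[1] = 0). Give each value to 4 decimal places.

h = [3.4783, 0.0000, 3.1304]

First-step conditioning: h[1] = 0; for i ≠ 1, h[i] = 1 + Σ_k P[i][k]·h[k].
  h[0] = 1 + 3/8·h[0] + 3/8·h[2]
  h[2] = 1 + 1/2·h[0] + 1/8·h[2]
Solving the 2×2 linear system over states ≠ 1 gives exactly h = [80/23, 0, 72/23] (h[1] = 0 is the target).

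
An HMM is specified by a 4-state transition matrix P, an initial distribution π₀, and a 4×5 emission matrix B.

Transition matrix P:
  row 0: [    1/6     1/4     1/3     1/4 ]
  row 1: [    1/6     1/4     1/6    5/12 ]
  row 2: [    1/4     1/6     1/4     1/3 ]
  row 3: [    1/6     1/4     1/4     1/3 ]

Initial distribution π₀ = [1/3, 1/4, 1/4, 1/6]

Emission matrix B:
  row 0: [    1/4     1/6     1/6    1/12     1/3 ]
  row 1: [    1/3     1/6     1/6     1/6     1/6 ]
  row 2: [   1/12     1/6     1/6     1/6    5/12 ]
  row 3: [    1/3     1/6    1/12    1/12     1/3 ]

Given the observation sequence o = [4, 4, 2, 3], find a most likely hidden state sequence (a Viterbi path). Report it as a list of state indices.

t=0: δ = [1.111e-01, 4.167e-02, 1.042e-01, 5.556e-02]  (obs o_0=4)
t=1: δ = [8.681e-03, 4.630e-03, 1.543e-02, 1.157e-02]  ψ = [2, 0, 0, 2]  (obs o_1=4)
t=2: δ = [6.430e-04, 4.823e-04, 6.430e-04, 4.287e-04]  ψ = [2, 3, 2, 2]  (obs o_2=2)
t=3: δ = [1.340e-05, 2.679e-05, 3.572e-05, 1.786e-05]  ψ = [2, 0, 0, 2]  (obs o_3=3)
backtrack: best end state = 2; path = [0, 2, 0, 2]

path = [0, 2, 0, 2]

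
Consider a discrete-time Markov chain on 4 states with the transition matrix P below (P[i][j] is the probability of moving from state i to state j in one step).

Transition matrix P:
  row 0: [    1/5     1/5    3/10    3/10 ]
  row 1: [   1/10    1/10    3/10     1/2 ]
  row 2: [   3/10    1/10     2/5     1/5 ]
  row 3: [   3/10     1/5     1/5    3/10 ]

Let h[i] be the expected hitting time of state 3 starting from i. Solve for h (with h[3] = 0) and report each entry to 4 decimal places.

First-step conditioning: h[3] = 0; for i ≠ 3, h[i] = 1 + Σ_k P[i][k]·h[k].
  h[0] = 1 + 1/5·h[0] + 1/5·h[1] + 3/10·h[2]
  h[1] = 1 + 1/10·h[0] + 1/10·h[1] + 3/10·h[2]
  h[2] = 1 + 3/10·h[0] + 1/10·h[1] + 2/5·h[2]
Solving the 3×3 linear system over states ≠ 3 gives exactly h = [165/49, 135/49, 80/21, 0] (h[3] = 0 is the target).

h = [3.3673, 2.7551, 3.8095, 0.0000]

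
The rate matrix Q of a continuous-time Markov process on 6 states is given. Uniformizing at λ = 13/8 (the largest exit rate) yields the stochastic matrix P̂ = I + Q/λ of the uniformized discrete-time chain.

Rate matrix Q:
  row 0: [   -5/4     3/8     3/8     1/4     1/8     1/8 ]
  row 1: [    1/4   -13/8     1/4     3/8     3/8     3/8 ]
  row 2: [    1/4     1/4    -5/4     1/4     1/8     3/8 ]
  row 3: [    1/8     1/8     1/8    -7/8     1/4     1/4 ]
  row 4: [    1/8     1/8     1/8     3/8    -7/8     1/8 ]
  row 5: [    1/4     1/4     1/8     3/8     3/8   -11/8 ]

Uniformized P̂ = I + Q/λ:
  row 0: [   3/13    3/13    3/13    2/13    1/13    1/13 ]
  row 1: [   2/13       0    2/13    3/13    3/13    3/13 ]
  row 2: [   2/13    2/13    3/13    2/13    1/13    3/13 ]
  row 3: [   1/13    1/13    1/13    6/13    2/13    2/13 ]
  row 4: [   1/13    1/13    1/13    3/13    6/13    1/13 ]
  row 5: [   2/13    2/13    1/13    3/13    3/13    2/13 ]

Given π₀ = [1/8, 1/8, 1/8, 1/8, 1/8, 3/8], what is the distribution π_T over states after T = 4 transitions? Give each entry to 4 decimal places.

π = [0.1256, 0.1088, 0.1241, 0.2742, 0.2222, 0.1451]

t=0: π = [0.1250, 0.1250, 0.1250, 0.1250, 0.1250, 0.3750]
t=1: π = [0.1442, 0.1250, 0.1250, 0.2404, 0.2115, 0.1538]
t=2: π = [0.1302, 0.1109, 0.1280, 0.2655, 0.2197, 0.1457]
t=3: π = [0.1265, 0.1095, 0.1252, 0.2722, 0.2213, 0.1453]
t=4: π = [0.1256, 0.1088, 0.1241, 0.2742, 0.2222, 0.1451]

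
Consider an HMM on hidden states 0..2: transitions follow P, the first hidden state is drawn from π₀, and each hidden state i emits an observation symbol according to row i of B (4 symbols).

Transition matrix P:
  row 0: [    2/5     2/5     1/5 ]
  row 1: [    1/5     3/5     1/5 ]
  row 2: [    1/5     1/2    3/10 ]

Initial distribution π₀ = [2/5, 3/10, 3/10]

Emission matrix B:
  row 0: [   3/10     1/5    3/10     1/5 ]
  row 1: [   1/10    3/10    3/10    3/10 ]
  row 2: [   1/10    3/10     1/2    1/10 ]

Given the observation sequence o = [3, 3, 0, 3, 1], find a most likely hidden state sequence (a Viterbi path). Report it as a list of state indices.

t=0: δ = [8.000e-02, 9.000e-02, 3.000e-02]  (obs o_0=3)
t=1: δ = [6.400e-03, 1.620e-02, 1.800e-03]  ψ = [0, 1, 1]  (obs o_1=3)
t=2: δ = [9.720e-04, 9.720e-04, 3.240e-04]  ψ = [1, 1, 1]  (obs o_2=0)
t=3: δ = [7.776e-05, 1.750e-04, 1.944e-05]  ψ = [0, 1, 0]  (obs o_3=3)
t=4: δ = [6.998e-06, 3.149e-05, 1.050e-05]  ψ = [1, 1, 1]  (obs o_4=1)
backtrack: best end state = 1; path = [1, 1, 1, 1, 1]

path = [1, 1, 1, 1, 1]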